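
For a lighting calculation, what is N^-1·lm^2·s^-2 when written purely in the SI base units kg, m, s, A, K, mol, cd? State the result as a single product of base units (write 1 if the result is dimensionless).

N = kg·m/s² = kg·m·s⁻² (force = mass × acceleration).
So N⁻¹ = kg⁻¹·m⁻¹·s².
lm = cd·sr = cd (luminous flux; sr is dimensionless).
So lm² = cd².
Combining: N⁻¹·lm²·s⁻² = (kg⁻¹·m⁻¹·s²) · cd² · s⁻² = kg⁻¹·m⁻¹·cd².

kg⁻¹·m⁻¹·cd²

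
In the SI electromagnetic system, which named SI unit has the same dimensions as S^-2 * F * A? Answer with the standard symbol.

S = 1/Ω (conductance is reciprocal resistance),
    = kg⁻¹·m⁻²·s³·A².
So S⁻² = kg²·m⁴·s⁻⁶·A⁻⁴.
F = C/V (capacitance = charge per voltage),
    = A·s/(kg·m²·s⁻³·A⁻¹) (substituting C and V),
    = kg⁻¹·m⁻²·s⁴·A².
Combining: S⁻²·F·A = (kg²·m⁴·s⁻⁶·A⁻⁴) · (kg⁻¹·m⁻²·s⁴·A²) · A = kg·m²·s⁻²·A⁻¹.
kg·m²·s⁻²·A⁻¹ is the base-SI form of the weber.

Wb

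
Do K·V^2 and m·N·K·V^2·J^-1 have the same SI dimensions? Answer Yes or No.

Yes

Left side:
  V = W/A (potential = power per current),
      = kg·m²·s⁻³·A⁻¹.
  So V² = kg²·m⁴·s⁻⁶·A⁻².
  Combining: K·V² = K · (kg²·m⁴·s⁻⁶·A⁻²) = kg²·m⁴·s⁻⁶·A⁻²·K.
Right side:
  N = kg·m·s⁻².
  V = kg·m²·s⁻³·A⁻¹.
  So V² = kg²·m⁴·s⁻⁶·A⁻².
  J = kg·m²·s⁻².
  So J⁻¹ = kg⁻¹·m⁻²·s².
  Combining: m·N·K·V²·J⁻¹ = m · (kg·m·s⁻²) · K · (kg²·m⁴·s⁻⁶·A⁻²) · (kg⁻¹·m⁻²·s²) = kg²·m⁴·s⁻⁶·A⁻²·K.
Both reduce to kg²·m⁴·s⁻⁶·A⁻²·K.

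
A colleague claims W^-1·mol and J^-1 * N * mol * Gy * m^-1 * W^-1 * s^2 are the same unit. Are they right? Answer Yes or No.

Yes

Left side:
  W = J/s (power = energy per time),
      = kg·m²·s⁻³.
  So W⁻¹ = kg⁻¹·m⁻²·s³.
  Combining: W⁻¹·mol = (kg⁻¹·m⁻²·s³) · mol = kg⁻¹·m⁻²·s³·mol.
Right side:
  J = N·m (work = force × distance),
      = kg·m²·s⁻².
  So J⁻¹ = kg⁻¹·m⁻²·s².
  N = kg·m/s² = kg·m·s⁻² (force = mass × acceleration).
  Gy = J/kg (absorbed dose = energy per mass),
      = m²·s⁻².
  W = J/s (power = energy per time),
      = kg·m²·s⁻³.
  So W⁻¹ = kg⁻¹·m⁻²·s³.
  Combining: J⁻¹·N·mol·Gy·m⁻¹·W⁻¹·s² = (kg⁻¹·m⁻²·s²) · (kg·m·s⁻²) · mol · (m²·s⁻²) · m⁻¹ · (kg⁻¹·m⁻²·s³) · s² = kg⁻¹·m⁻²·s³·mol.
Both reduce to kg⁻¹·m⁻²·s³·mol.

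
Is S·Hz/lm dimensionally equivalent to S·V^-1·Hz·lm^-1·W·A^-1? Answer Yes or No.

Yes

Left side:
  S = 1/Ω (conductance is reciprocal resistance),
      = kg⁻¹·m⁻²·s³·A².
  Hz = 1/s = s⁻¹ (frequency is cycles per second).
  lm = cd·sr = cd (luminous flux; sr is dimensionless).
  So lm⁻¹ = cd⁻¹.
  Combining: S·Hz·lm⁻¹ = (kg⁻¹·m⁻²·s³·A²) · s⁻¹ · cd⁻¹ = kg⁻¹·m⁻²·s²·A²·cd⁻¹.
Right side:
  S = 1/Ω (conductance is reciprocal resistance),
      = kg⁻¹·m⁻²·s³·A².
  V = W/A (potential = power per current),
      = kg·m²·s⁻³·A⁻¹.
  So V⁻¹ = kg⁻¹·m⁻²·s³·A.
  Hz = 1/s = s⁻¹ (frequency is cycles per second).
  lm = cd·sr = cd (luminous flux; sr is dimensionless).
  So lm⁻¹ = cd⁻¹.
  W = J/s (power = energy per time),
      = kg·m²·s⁻³.
  Combining: S·V⁻¹·Hz·lm⁻¹·W·A⁻¹ = (kg⁻¹·m⁻²·s³·A²) · (kg⁻¹·m⁻²·s³·A) · s⁻¹ · cd⁻¹ · (kg·m²·s⁻³) · A⁻¹ = kg⁻¹·m⁻²·s²·A²·cd⁻¹.
Both reduce to kg⁻¹·m⁻²·s²·A²·cd⁻¹.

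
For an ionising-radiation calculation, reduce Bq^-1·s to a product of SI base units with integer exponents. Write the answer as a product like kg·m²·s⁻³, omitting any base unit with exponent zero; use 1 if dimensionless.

s²

Bq = 1/s = s⁻¹ (activity is decays per second).
So Bq⁻¹ = s.
Combining: Bq⁻¹·s = s · s = s².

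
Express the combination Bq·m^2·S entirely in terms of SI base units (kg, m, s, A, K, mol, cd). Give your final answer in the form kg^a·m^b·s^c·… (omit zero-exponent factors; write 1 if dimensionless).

kg⁻¹·s²·A²

Bq = s⁻¹.
S = kg⁻¹·m⁻²·s³·A².
Combining: Bq·m²·S = s⁻¹ · m² · (kg⁻¹·m⁻²·s³·A²) = kg⁻¹·s²·A².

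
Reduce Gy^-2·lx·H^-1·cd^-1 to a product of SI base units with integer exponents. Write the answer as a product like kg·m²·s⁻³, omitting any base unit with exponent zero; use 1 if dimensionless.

kg⁻¹·m⁻⁸·s⁶·A²

Gy = J/kg (absorbed dose = energy per mass),
    = m²·s⁻².
So Gy⁻² = m⁻⁴·s⁴.
lx = lm/m² (illuminance = luminous flux per area),
    = m⁻²·cd.
H = Wb/A (inductance = flux per current),
    = kg·m²·s⁻²·A⁻².
So H⁻¹ = kg⁻¹·m⁻²·s²·A².
Combining: Gy⁻²·lx·H⁻¹·cd⁻¹ = (m⁻⁴·s⁴) · (m⁻²·cd) · (kg⁻¹·m⁻²·s²·A²) · cd⁻¹ = kg⁻¹·m⁻⁸·s⁶·A².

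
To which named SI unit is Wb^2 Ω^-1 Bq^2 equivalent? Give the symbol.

W

Wb = V·s (flux: a volt is a weber per second),
    = kg·m²·s⁻²·A⁻¹.
So Wb² = kg²·m⁴·s⁻⁴·A⁻².
Ω = V/A (resistance = voltage per current),
    = kg·m²·s⁻³·A⁻².
So Ω⁻¹ = kg⁻¹·m⁻²·s³·A².
Bq = 1/s = s⁻¹ (activity is decays per second).
So Bq² = s⁻².
Combining: Wb²·Ω⁻¹·Bq² = (kg²·m⁴·s⁻⁴·A⁻²) · (kg⁻¹·m⁻²·s³·A²) · s⁻² = kg·m²·s⁻³.
kg·m²·s⁻³ is the base-SI form of the watt.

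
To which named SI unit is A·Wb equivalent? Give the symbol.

J

Wb = V·s (flux: a volt is a weber per second),
    = kg·m²·s⁻²·A⁻¹.
Combining: A·Wb = A · (kg·m²·s⁻²·A⁻¹) = kg·m²·s⁻².
kg·m²·s⁻² is the base-SI form of the joule.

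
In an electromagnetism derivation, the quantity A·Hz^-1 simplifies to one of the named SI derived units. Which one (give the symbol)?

Hz = 1/s = s⁻¹ (frequency is cycles per second).
So Hz⁻¹ = s.
Combining: A·Hz⁻¹ = A · s = s·A.
s·A is the base-SI form of the coulomb.

C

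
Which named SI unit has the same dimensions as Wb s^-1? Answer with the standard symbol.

V

Wb = V·s (flux: a volt is a weber per second),
    = kg·m²·s⁻²·A⁻¹.
Combining: Wb·s⁻¹ = (kg·m²·s⁻²·A⁻¹) · s⁻¹ = kg·m²·s⁻³·A⁻¹.
kg·m²·s⁻³·A⁻¹ is the base-SI form of the volt.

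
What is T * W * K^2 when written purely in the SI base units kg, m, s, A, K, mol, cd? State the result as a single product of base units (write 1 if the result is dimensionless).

kg²·m²·s⁻⁵·A⁻¹·K²

T = kg·s⁻²·A⁻¹.
W = kg·m²·s⁻³.
Combining: T·W·K² = (kg·s⁻²·A⁻¹) · (kg·m²·s⁻³) · K² = kg²·m²·s⁻⁵·A⁻¹·K².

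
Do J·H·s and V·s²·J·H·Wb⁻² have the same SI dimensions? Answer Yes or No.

No

Left side:
  J = kg·m²·s⁻².
  H = kg·m²·s⁻²·A⁻².
  Combining: J·H·s = (kg·m²·s⁻²) · (kg·m²·s⁻²·A⁻²) · s = kg²·m⁴·s⁻³·A⁻².
Right side:
  V = kg·m²·s⁻³·A⁻¹.
  J = kg·m²·s⁻².
  H = kg·m²·s⁻²·A⁻².
  Wb = kg·m²·s⁻²·A⁻¹.
  So Wb⁻² = kg⁻²·m⁻⁴·s⁴·A².
  Combining: V·s²·J·H·Wb⁻² = (kg·m²·s⁻³·A⁻¹) · s² · (kg·m²·s⁻²) · (kg·m²·s⁻²·A⁻²) · (kg⁻²·m⁻⁴·s⁴·A²) = kg·m²·s⁻¹·A⁻¹.
Left is kg²·m⁴·s⁻³·A⁻²; right is kg·m²·s⁻¹·A⁻¹ — different.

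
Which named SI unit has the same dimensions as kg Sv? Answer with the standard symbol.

J

Sv = J/kg (equivalent dose = energy per mass),
    = m²·s⁻².
Combining: kg·Sv = kg · (m²·s⁻²) = kg·m²·s⁻².
kg·m²·s⁻² is the base-SI form of the joule.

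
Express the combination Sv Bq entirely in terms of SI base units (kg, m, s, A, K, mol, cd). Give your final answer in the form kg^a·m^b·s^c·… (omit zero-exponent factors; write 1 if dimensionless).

Sv = J/kg (equivalent dose = energy per mass),
    = m²·s⁻².
Bq = 1/s = s⁻¹ (activity is decays per second).
Combining: Sv·Bq = (m²·s⁻²) · s⁻¹ = m²·s⁻³.

m²·s⁻³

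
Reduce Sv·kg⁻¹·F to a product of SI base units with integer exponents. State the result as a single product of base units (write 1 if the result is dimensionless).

kg⁻²·s²·A²

Sv = J/kg (equivalent dose = energy per mass),
    = m²·s⁻².
F = C/V (capacitance = charge per voltage),
    = A·s/(kg·m²·s⁻³·A⁻¹) (substituting C and V),
    = kg⁻¹·m⁻²·s⁴·A².
Combining: Sv·kg⁻¹·F = (m²·s⁻²) · kg⁻¹ · (kg⁻¹·m⁻²·s⁴·A²) = kg⁻²·s²·A².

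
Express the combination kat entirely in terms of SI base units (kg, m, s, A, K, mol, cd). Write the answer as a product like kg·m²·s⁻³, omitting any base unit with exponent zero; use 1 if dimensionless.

kat = mol/s = s⁻¹·mol (catalytic activity).

s⁻¹·mol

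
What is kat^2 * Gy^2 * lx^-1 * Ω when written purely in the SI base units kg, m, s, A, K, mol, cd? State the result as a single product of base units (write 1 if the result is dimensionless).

kg·m⁸·s⁻⁹·A⁻²·mol²·cd⁻¹

kat = s⁻¹·mol.
So kat² = s⁻²·mol².
Gy = m²·s⁻².
So Gy² = m⁴·s⁻⁴.
lx = m⁻²·cd.
So lx⁻¹ = m²·cd⁻¹.
Ω = kg·m²·s⁻³·A⁻².
Combining: kat²·Gy²·lx⁻¹·Ω = (s⁻²·mol²) · (m⁴·s⁻⁴) · (m²·cd⁻¹) · (kg·m²·s⁻³·A⁻²) = kg·m⁸·s⁻⁹·A⁻²·mol²·cd⁻¹.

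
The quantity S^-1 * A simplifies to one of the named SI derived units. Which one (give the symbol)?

V

S = kg⁻¹·m⁻²·s³·A².
So S⁻¹ = kg·m²·s⁻³·A⁻².
Combining: S⁻¹·A = (kg·m²·s⁻³·A⁻²) · A = kg·m²·s⁻³·A⁻¹.
kg·m²·s⁻³·A⁻¹ is the base-SI form of the volt.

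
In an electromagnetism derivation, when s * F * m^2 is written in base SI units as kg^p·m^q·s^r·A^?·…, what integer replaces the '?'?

2

F = kg⁻¹·m⁻²·s⁴·A².
Combining: s·F·m² = s · (kg⁻¹·m⁻²·s⁴·A²) · m² = kg⁻¹·s⁵·A².
The exponent of A is 2.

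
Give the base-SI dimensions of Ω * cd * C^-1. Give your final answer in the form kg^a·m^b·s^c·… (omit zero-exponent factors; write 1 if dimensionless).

kg·m²·s⁻⁴·A⁻³·cd

Ω = kg·m²·s⁻³·A⁻².
C = s·A.
So C⁻¹ = s⁻¹·A⁻¹.
Combining: Ω·cd·C⁻¹ = (kg·m²·s⁻³·A⁻²) · cd · (s⁻¹·A⁻¹) = kg·m²·s⁻⁴·A⁻³·cd.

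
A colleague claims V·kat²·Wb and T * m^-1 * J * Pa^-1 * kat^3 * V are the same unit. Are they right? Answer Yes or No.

Left side:
  V = W/A (potential = power per current),
      = kg·m²·s⁻³·A⁻¹.
  kat = mol/s = s⁻¹·mol (catalytic activity).
  So kat² = s⁻²·mol².
  Wb = V·s (flux: a volt is a weber per second),
      = kg·m²·s⁻²·A⁻¹.
  Combining: V·kat²·Wb = (kg·m²·s⁻³·A⁻¹) · (s⁻²·mol²) · (kg·m²·s⁻²·A⁻¹) = kg²·m⁴·s⁻⁷·A⁻²·mol².
Right side:
  T = Wb/m² (flux density = flux per area),
      = kg·s⁻²·A⁻¹.
  J = N·m (work = force × distance),
      = kg·m²·s⁻².
  Pa = N/m² (pressure = force per area),
      = kg·m⁻¹·s⁻².
  So Pa⁻¹ = kg⁻¹·m·s².
  kat = mol/s = s⁻¹·mol (catalytic activity).
  So kat³ = s⁻³·mol³.
  V = W/A (potential = power per current),
      = kg·m²·s⁻³·A⁻¹.
  Combining: T·m⁻¹·J·Pa⁻¹·kat³·V = (kg·s⁻²·A⁻¹) · m⁻¹ · (kg·m²·s⁻²) · (kg⁻¹·m·s²) · (s⁻³·mol³) · (kg·m²·s⁻³·A⁻¹) = kg²·m⁴·s⁻⁸·A⁻²·mol³.
Left is kg²·m⁴·s⁻⁷·A⁻²·mol²; right is kg²·m⁴·s⁻⁸·A⁻²·mol³ — different.

No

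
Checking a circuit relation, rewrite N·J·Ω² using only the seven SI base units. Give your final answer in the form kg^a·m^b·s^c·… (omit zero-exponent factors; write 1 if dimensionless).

kg⁴·m⁷·s⁻¹⁰·A⁻⁴

N = kg·m·s⁻².
J = kg·m²·s⁻².
Ω = kg·m²·s⁻³·A⁻².
So Ω² = kg²·m⁴·s⁻⁶·A⁻⁴.
Combining: N·J·Ω² = (kg·m·s⁻²) · (kg·m²·s⁻²) · (kg²·m⁴·s⁻⁶·A⁻⁴) = kg⁴·m⁷·s⁻¹⁰·A⁻⁴.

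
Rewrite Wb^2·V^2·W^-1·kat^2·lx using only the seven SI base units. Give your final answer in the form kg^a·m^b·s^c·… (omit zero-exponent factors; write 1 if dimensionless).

kg³·m⁴·s⁻⁹·A⁻⁴·mol²·cd

Wb = kg·m²·s⁻²·A⁻¹.
So Wb² = kg²·m⁴·s⁻⁴·A⁻².
V = kg·m²·s⁻³·A⁻¹.
So V² = kg²·m⁴·s⁻⁶·A⁻².
W = kg·m²·s⁻³.
So W⁻¹ = kg⁻¹·m⁻²·s³.
kat = s⁻¹·mol.
So kat² = s⁻²·mol².
lx = m⁻²·cd.
Combining: Wb²·V²·W⁻¹·kat²·lx = (kg²·m⁴·s⁻⁴·A⁻²) · (kg²·m⁴·s⁻⁶·A⁻²) · (kg⁻¹·m⁻²·s³) · (s⁻²·mol²) · (m⁻²·cd) = kg³·m⁴·s⁻⁹·A⁻⁴·mol²·cd.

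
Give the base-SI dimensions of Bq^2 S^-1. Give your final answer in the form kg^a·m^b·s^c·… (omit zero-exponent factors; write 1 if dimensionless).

kg·m²·s⁻⁵·A⁻²

Bq = 1/s = s⁻¹ (activity is decays per second).
So Bq² = s⁻².
S = 1/Ω (conductance is reciprocal resistance),
    = kg⁻¹·m⁻²·s³·A².
So S⁻¹ = kg·m²·s⁻³·A⁻².
Combining: Bq²·S⁻¹ = s⁻² · (kg·m²·s⁻³·A⁻²) = kg·m²·s⁻⁵·A⁻².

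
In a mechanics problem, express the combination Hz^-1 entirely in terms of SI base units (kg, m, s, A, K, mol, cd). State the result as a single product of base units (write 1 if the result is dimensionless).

s

Hz = 1/s = s⁻¹ (frequency is cycles per second).
So Hz⁻¹ = s.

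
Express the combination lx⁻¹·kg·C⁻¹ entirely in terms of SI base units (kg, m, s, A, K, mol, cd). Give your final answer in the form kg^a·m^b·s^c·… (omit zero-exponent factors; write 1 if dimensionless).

lx = lm/m² (illuminance = luminous flux per area),
    = m⁻²·cd.
So lx⁻¹ = m²·cd⁻¹.
C = A·s = s·A (charge = current × time).
So C⁻¹ = s⁻¹·A⁻¹.
Combining: lx⁻¹·kg·C⁻¹ = (m²·cd⁻¹) · kg · (s⁻¹·A⁻¹) = kg·m²·s⁻¹·A⁻¹·cd⁻¹.

kg·m²·s⁻¹·A⁻¹·cd⁻¹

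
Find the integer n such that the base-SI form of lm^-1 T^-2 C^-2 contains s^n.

lm = cd·sr = cd (luminous flux; sr is dimensionless).
So lm⁻¹ = cd⁻¹.
T = Wb/m² (flux density = flux per area),
    = kg·s⁻²·A⁻¹.
So T⁻² = kg⁻²·s⁴·A².
C = A·s = s·A (charge = current × time).
So C⁻² = s⁻²·A⁻².
Combining: lm⁻¹·T⁻²·C⁻² = cd⁻¹ · (kg⁻²·s⁴·A²) · (s⁻²·A⁻²) = kg⁻²·s²·cd⁻¹.
The exponent of s is 2.

2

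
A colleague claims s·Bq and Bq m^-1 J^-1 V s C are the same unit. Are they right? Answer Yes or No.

Left side:
  Bq = 1/s = s⁻¹ (activity is decays per second).
  Combining: s·Bq = s · s⁻¹ = 1.
Right side:
  Bq = s⁻¹.
  J = kg·m²·s⁻².
  So J⁻¹ = kg⁻¹·m⁻²·s².
  V = kg·m²·s⁻³·A⁻¹.
  C = s·A.
  Combining: Bq·m⁻¹·J⁻¹·V·s·C = s⁻¹ · m⁻¹ · (kg⁻¹·m⁻²·s²) · (kg·m²·s⁻³·A⁻¹) · s · (s·A) = m⁻¹.
Left is 1; right is m⁻¹ — different.

No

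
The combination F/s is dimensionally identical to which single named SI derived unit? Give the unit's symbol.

F = kg⁻¹·m⁻²·s⁴·A².
Combining: s⁻¹·F = s⁻¹ · (kg⁻¹·m⁻²·s⁴·A²) = kg⁻¹·m⁻²·s³·A².
kg⁻¹·m⁻²·s³·A² is the base-SI form of the siemens.

S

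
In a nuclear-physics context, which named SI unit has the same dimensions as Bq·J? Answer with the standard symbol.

W

Bq = s⁻¹.
J = kg·m²·s⁻².
Combining: Bq·J = s⁻¹ · (kg·m²·s⁻²) = kg·m²·s⁻³.
kg·m²·s⁻³ is the base-SI form of the watt.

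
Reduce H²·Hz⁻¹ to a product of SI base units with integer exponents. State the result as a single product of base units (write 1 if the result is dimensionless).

kg²·m⁴·s⁻³·A⁻⁴

H = kg·m²·s⁻²·A⁻².
So H² = kg²·m⁴·s⁻⁴·A⁻⁴.
Hz = s⁻¹.
So Hz⁻¹ = s.
Combining: H²·Hz⁻¹ = (kg²·m⁴·s⁻⁴·A⁻⁴) · s = kg²·m⁴·s⁻³·A⁻⁴.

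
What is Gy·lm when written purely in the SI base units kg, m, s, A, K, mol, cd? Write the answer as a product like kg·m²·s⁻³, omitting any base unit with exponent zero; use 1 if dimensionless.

m²·s⁻²·cd

Gy = m²·s⁻².
lm = cd.
Combining: Gy·lm = (m²·s⁻²) · cd = m²·s⁻²·cd.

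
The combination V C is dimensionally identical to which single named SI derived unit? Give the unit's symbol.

V = kg·m²·s⁻³·A⁻¹.
C = s·A.
Combining: V·C = (kg·m²·s⁻³·A⁻¹) · (s·A) = kg·m²·s⁻².
kg·m²·s⁻² is the base-SI form of the joule.

J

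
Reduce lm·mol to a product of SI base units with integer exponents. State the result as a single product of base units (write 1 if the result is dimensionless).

lm = cd·sr = cd (luminous flux; sr is dimensionless).
Combining: lm·mol = cd · mol = mol·cd.

mol·cd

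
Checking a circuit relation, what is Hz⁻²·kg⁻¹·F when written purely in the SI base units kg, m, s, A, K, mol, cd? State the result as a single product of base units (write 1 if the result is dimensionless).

kg⁻²·m⁻²·s⁶·A²

Hz = 1/s = s⁻¹ (frequency is cycles per second).
So Hz⁻² = s².
F = C/V (capacitance = charge per voltage),
    = A·s/(kg·m²·s⁻³·A⁻¹) (substituting C and V),
    = kg⁻¹·m⁻²·s⁴·A².
Combining: Hz⁻²·kg⁻¹·F = s² · kg⁻¹ · (kg⁻¹·m⁻²·s⁴·A²) = kg⁻²·m⁻²·s⁶·A².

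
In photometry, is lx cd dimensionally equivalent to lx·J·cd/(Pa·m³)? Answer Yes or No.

Yes

Left side:
  lx = lm/m² (illuminance = luminous flux per area),
      = m⁻²·cd.
  Combining: lx·cd = (m⁻²·cd) · cd = m⁻²·cd².
Right side:
  Pa = N/m² (pressure = force per area),
      = kg·m⁻¹·s⁻².
  So Pa⁻¹ = kg⁻¹·m·s².
  lx = lm/m² (illuminance = luminous flux per area),
      = m⁻²·cd.
  J = N·m (work = force × distance),
      = kg·m²·s⁻².
  Combining: Pa⁻¹·lx·J·cd·m⁻³ = (kg⁻¹·m·s²) · (m⁻²·cd) · (kg·m²·s⁻²) · cd · m⁻³ = m⁻²·cd².
Both reduce to m⁻²·cd².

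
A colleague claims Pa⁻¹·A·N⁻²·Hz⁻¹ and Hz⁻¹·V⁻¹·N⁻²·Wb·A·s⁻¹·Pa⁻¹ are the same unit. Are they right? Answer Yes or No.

Left side:
  Pa = kg·m⁻¹·s⁻².
  So Pa⁻¹ = kg⁻¹·m·s².
  N = kg·m·s⁻².
  So N⁻² = kg⁻²·m⁻²·s⁴.
  Hz = s⁻¹.
  So Hz⁻¹ = s.
  Combining: Pa⁻¹·A·N⁻²·Hz⁻¹ = (kg⁻¹·m·s²) · A · (kg⁻²·m⁻²·s⁴) · s = kg⁻³·m⁻¹·s⁷·A.
Right side:
  Hz = 1/s = s⁻¹ (frequency is cycles per second).
  So Hz⁻¹ = s.
  V = W/A (potential = power per current),
      = kg·m²·s⁻³·A⁻¹.
  So V⁻¹ = kg⁻¹·m⁻²·s³·A.
  N = kg·m/s² = kg·m·s⁻² (force = mass × acceleration).
  So N⁻² = kg⁻²·m⁻²·s⁴.
  Wb = V·s (flux: a volt is a weber per second),
      = kg·m²·s⁻²·A⁻¹.
  Pa = N/m² (pressure = force per area),
      = kg·m⁻¹·s⁻².
  So Pa⁻¹ = kg⁻¹·m·s².
  Combining: Hz⁻¹·V⁻¹·N⁻²·Wb·A·s⁻¹·Pa⁻¹ = s · (kg⁻¹·m⁻²·s³·A) · (kg⁻²·m⁻²·s⁴) · (kg·m²·s⁻²·A⁻¹) · A · s⁻¹ · (kg⁻¹·m·s²) = kg⁻³·m⁻¹·s⁷·A.
Both reduce to kg⁻³·m⁻¹·s⁷·A.

Yes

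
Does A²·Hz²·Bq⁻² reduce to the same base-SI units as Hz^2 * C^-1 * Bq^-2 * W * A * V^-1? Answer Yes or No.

Left side:
  Hz = 1/s = s⁻¹ (frequency is cycles per second).
  So Hz² = s⁻².
  Bq = 1/s = s⁻¹ (activity is decays per second).
  So Bq⁻² = s².
  Combining: A²·Hz²·Bq⁻² = A² · s⁻² · s² = A².
Right side:
  Hz = 1/s = s⁻¹ (frequency is cycles per second).
  So Hz² = s⁻².
  C = A·s = s·A (charge = current × time).
  So C⁻¹ = s⁻¹·A⁻¹.
  Bq = 1/s = s⁻¹ (activity is decays per second).
  So Bq⁻² = s².
  W = J/s (power = energy per time),
      = kg·m²·s⁻³.
  V = W/A (potential = power per current),
      = kg·m²·s⁻³·A⁻¹.
  So V⁻¹ = kg⁻¹·m⁻²·s³·A.
  Combining: Hz²·C⁻¹·Bq⁻²·W·A·V⁻¹ = s⁻² · (s⁻¹·A⁻¹) · s² · (kg·m²·s⁻³) · A · (kg⁻¹·m⁻²·s³·A) = s⁻¹·A.
Left is A²; right is s⁻¹·A — different.

No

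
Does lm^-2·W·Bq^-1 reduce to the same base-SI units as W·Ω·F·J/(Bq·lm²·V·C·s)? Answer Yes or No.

Yes

Left side:
  lm = cd.
  So lm⁻² = cd⁻².
  W = kg·m²·s⁻³.
  Bq = s⁻¹.
  So Bq⁻¹ = s.
  Combining: lm⁻²·W·Bq⁻¹ = cd⁻² · (kg·m²·s⁻³) · s = kg·m²·s⁻²·cd⁻².
Right side:
  Bq = 1/s = s⁻¹ (activity is decays per second).
  So Bq⁻¹ = s.
  lm = cd·sr = cd (luminous flux; sr is dimensionless).
  So lm⁻² = cd⁻².
  W = J/s (power = energy per time),
      = kg·m²·s⁻³.
  V = W/A (potential = power per current),
      = kg·m²·s⁻³·A⁻¹.
  So V⁻¹ = kg⁻¹·m⁻²·s³·A.
  C = A·s = s·A (charge = current × time).
  So C⁻¹ = s⁻¹·A⁻¹.
  Ω = V/A (resistance = voltage per current),
      = kg·m²·s⁻³·A⁻².
  F = C/V (capacitance = charge per voltage),
      = A·s/(kg·m²·s⁻³·A⁻¹) (substituting C and V),
      = kg⁻¹·m⁻²·s⁴·A².
  J = N·m (work = force × distance),
      = kg·m²·s⁻².
  Combining: Bq⁻¹·lm⁻²·W·V⁻¹·C⁻¹·Ω·F·s⁻¹·J = s · cd⁻² · (kg·m²·s⁻³) · (kg⁻¹·m⁻²·s³·A) · (s⁻¹·A⁻¹) · (kg·m²·s⁻³·A⁻²) · (kg⁻¹·m⁻²·s⁴·A²) · s⁻¹ · (kg·m²·s⁻²) = kg·m²·s⁻²·cd⁻².
Both reduce to kg·m²·s⁻²·cd⁻².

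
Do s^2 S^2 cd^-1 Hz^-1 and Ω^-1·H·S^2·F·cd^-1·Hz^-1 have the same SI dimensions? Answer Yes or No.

Left side:
  S = kg⁻¹·m⁻²·s³·A².
  So S² = kg⁻²·m⁻⁴·s⁶·A⁴.
  Hz = s⁻¹.
  So Hz⁻¹ = s.
  Combining: s²·S²·cd⁻¹·Hz⁻¹ = s² · (kg⁻²·m⁻⁴·s⁶·A⁴) · cd⁻¹ · s = kg⁻²·m⁻⁴·s⁹·A⁴·cd⁻¹.
Right side:
  Ω = kg·m²·s⁻³·A⁻².
  So Ω⁻¹ = kg⁻¹·m⁻²·s³·A².
  H = kg·m²·s⁻²·A⁻².
  S = kg⁻¹·m⁻²·s³·A².
  So S² = kg⁻²·m⁻⁴·s⁶·A⁴.
  F = kg⁻¹·m⁻²·s⁴·A².
  Hz = s⁻¹.
  So Hz⁻¹ = s.
  Combining: Ω⁻¹·H·S²·F·cd⁻¹·Hz⁻¹ = (kg⁻¹·m⁻²·s³·A²) · (kg·m²·s⁻²·A⁻²) · (kg⁻²·m⁻⁴·s⁶·A⁴) · (kg⁻¹·m⁻²·s⁴·A²) · cd⁻¹ · s = kg⁻³·m⁻⁶·s¹²·A⁶·cd⁻¹.
Left is kg⁻²·m⁻⁴·s⁹·A⁴·cd⁻¹; right is kg⁻³·m⁻⁶·s¹²·A⁶·cd⁻¹ — different.

No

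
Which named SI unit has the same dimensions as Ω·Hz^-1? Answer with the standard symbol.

Ω = V/A (resistance = voltage per current),
    = kg·m²·s⁻³·A⁻².
Hz = 1/s = s⁻¹ (frequency is cycles per second).
So Hz⁻¹ = s.
Combining: Ω·Hz⁻¹ = (kg·m²·s⁻³·A⁻²) · s = kg·m²·s⁻²·A⁻².
kg·m²·s⁻²·A⁻² is the base-SI form of the henry.

H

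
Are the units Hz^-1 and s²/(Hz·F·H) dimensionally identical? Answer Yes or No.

Yes

Left side:
  Hz = 1/s = s⁻¹ (frequency is cycles per second).
  So Hz⁻¹ = s.
Right side:
  Hz = 1/s = s⁻¹ (frequency is cycles per second).
  So Hz⁻¹ = s.
  F = C/V (capacitance = charge per voltage),
      = A·s/(kg·m²·s⁻³·A⁻¹) (substituting C and V),
      = kg⁻¹·m⁻²·s⁴·A².
  So F⁻¹ = kg·m²·s⁻⁴·A⁻².
  H = Wb/A (inductance = flux per current),
      = kg·m²·s⁻²·A⁻².
  So H⁻¹ = kg⁻¹·m⁻²·s²·A².
  Combining: Hz⁻¹·F⁻¹·H⁻¹·s² = s · (kg·m²·s⁻⁴·A⁻²) · (kg⁻¹·m⁻²·s²·A²) · s² = s.
Both reduce to s.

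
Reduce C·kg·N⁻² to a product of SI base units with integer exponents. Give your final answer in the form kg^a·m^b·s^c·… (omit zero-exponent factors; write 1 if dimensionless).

C = A·s = s·A (charge = current × time).
N = kg·m/s² = kg·m·s⁻² (force = mass × acceleration).
So N⁻² = kg⁻²·m⁻²·s⁴.
Combining: C·kg·N⁻² = (s·A) · kg · (kg⁻²·m⁻²·s⁴) = kg⁻¹·m⁻²·s⁵·A.

kg⁻¹·m⁻²·s⁵·A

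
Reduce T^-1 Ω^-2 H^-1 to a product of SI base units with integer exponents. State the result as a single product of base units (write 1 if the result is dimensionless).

kg⁻⁴·m⁻⁶·s¹⁰·A⁷

T = Wb/m² (flux density = flux per area),
    = kg·s⁻²·A⁻¹.
So T⁻¹ = kg⁻¹·s²·A.
Ω = V/A (resistance = voltage per current),
    = kg·m²·s⁻³·A⁻².
So Ω⁻² = kg⁻²·m⁻⁴·s⁶·A⁴.
H = Wb/A (inductance = flux per current),
    = kg·m²·s⁻²·A⁻².
So H⁻¹ = kg⁻¹·m⁻²·s²·A².
Combining: T⁻¹·Ω⁻²·H⁻¹ = (kg⁻¹·s²·A) · (kg⁻²·m⁻⁴·s⁶·A⁴) · (kg⁻¹·m⁻²·s²·A²) = kg⁻⁴·m⁻⁶·s¹⁰·A⁷.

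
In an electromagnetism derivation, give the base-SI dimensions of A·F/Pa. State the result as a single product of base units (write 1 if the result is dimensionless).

kg⁻²·m⁻¹·s⁶·A³

F = kg⁻¹·m⁻²·s⁴·A².
Pa = kg·m⁻¹·s⁻².
So Pa⁻¹ = kg⁻¹·m·s².
Combining: A·F·Pa⁻¹ = A · (kg⁻¹·m⁻²·s⁴·A²) · (kg⁻¹·m·s²) = kg⁻²·m⁻¹·s⁶·A³.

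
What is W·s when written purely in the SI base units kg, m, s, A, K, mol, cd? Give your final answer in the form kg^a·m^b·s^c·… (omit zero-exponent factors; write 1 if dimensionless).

W = J/s (power = energy per time),
    = kg·m²·s⁻³.
Combining: W·s = (kg·m²·s⁻³) · s = kg·m²·s⁻².

kg·m²·s⁻²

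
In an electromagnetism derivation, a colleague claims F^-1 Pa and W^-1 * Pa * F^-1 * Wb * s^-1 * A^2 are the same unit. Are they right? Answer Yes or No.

Left side:
  F = kg⁻¹·m⁻²·s⁴·A².
  So F⁻¹ = kg·m²·s⁻⁴·A⁻².
  Pa = kg·m⁻¹·s⁻².
  Combining: F⁻¹·Pa = (kg·m²·s⁻⁴·A⁻²) · (kg·m⁻¹·s⁻²) = kg²·m·s⁻⁶·A⁻².
Right side:
  W = kg·m²·s⁻³.
  So W⁻¹ = kg⁻¹·m⁻²·s³.
  Pa = kg·m⁻¹·s⁻².
  F = kg⁻¹·m⁻²·s⁴·A².
  So F⁻¹ = kg·m²·s⁻⁴·A⁻².
  Wb = kg·m²·s⁻²·A⁻¹.
  Combining: W⁻¹·Pa·F⁻¹·Wb·s⁻¹·A² = (kg⁻¹·m⁻²·s³) · (kg·m⁻¹·s⁻²) · (kg·m²·s⁻⁴·A⁻²) · (kg·m²·s⁻²·A⁻¹) · s⁻¹ · A² = kg²·m·s⁻⁶·A⁻¹.
Left is kg²·m·s⁻⁶·A⁻²; right is kg²·m·s⁻⁶·A⁻¹ — different.

No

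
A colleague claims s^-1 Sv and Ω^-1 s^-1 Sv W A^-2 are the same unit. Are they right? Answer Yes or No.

Yes

Left side:
  Sv = m²·s⁻².
  Combining: s⁻¹·Sv = s⁻¹ · (m²·s⁻²) = m²·s⁻³.
Right side:
  Ω = V/A (resistance = voltage per current),
      = kg·m²·s⁻³·A⁻².
  So Ω⁻¹ = kg⁻¹·m⁻²·s³·A².
  Sv = J/kg (equivalent dose = energy per mass),
      = m²·s⁻².
  W = J/s (power = energy per time),
      = kg·m²·s⁻³.
  Combining: Ω⁻¹·s⁻¹·Sv·W·A⁻² = (kg⁻¹·m⁻²·s³·A²) · s⁻¹ · (m²·s⁻²) · (kg·m²·s⁻³) · A⁻² = m²·s⁻³.
Both reduce to m²·s⁻³.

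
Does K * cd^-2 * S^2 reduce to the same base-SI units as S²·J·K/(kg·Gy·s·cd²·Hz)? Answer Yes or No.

Left side:
  S = 1/Ω (conductance is reciprocal resistance),
      = kg⁻¹·m⁻²·s³·A².
  So S² = kg⁻²·m⁻⁴·s⁶·A⁴.
  Combining: K·cd⁻²·S² = K · cd⁻² · (kg⁻²·m⁻⁴·s⁶·A⁴) = kg⁻²·m⁻⁴·s⁶·A⁴·K·cd⁻².
Right side:
  Gy = J/kg (absorbed dose = energy per mass),
      = m²·s⁻².
  So Gy⁻¹ = m⁻²·s².
  S = 1/Ω (conductance is reciprocal resistance),
      = kg⁻¹·m⁻²·s³·A².
  So S² = kg⁻²·m⁻⁴·s⁶·A⁴.
  Hz = 1/s = s⁻¹ (frequency is cycles per second).
  So Hz⁻¹ = s.
  J = N·m (work = force × distance),
      = kg·m²·s⁻².
  Combining: kg⁻¹·Gy⁻¹·s⁻¹·S²·cd⁻²·Hz⁻¹·J·K = kg⁻¹ · (m⁻²·s²) · s⁻¹ · (kg⁻²·m⁻⁴·s⁶·A⁴) · cd⁻² · s · (kg·m²·s⁻²) · K = kg⁻²·m⁻⁴·s⁶·A⁴·K·cd⁻².
Both reduce to kg⁻²·m⁻⁴·s⁶·A⁴·K·cd⁻².

Yes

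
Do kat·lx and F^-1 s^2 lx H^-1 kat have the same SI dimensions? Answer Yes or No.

Yes

Left side:
  kat = s⁻¹·mol.
  lx = m⁻²·cd.
  Combining: kat·lx = (s⁻¹·mol) · (m⁻²·cd) = m⁻²·s⁻¹·mol·cd.
Right side:
  F = C/V (capacitance = charge per voltage),
      = A·s/(kg·m²·s⁻³·A⁻¹) (substituting C and V),
      = kg⁻¹·m⁻²·s⁴·A².
  So F⁻¹ = kg·m²·s⁻⁴·A⁻².
  lx = lm/m² (illuminance = luminous flux per area),
      = m⁻²·cd.
  H = Wb/A (inductance = flux per current),
      = kg·m²·s⁻²·A⁻².
  So H⁻¹ = kg⁻¹·m⁻²·s²·A².
  kat = mol/s = s⁻¹·mol (catalytic activity).
  Combining: F⁻¹·s²·lx·H⁻¹·kat = (kg·m²·s⁻⁴·A⁻²) · s² · (m⁻²·cd) · (kg⁻¹·m⁻²·s²·A²) · (s⁻¹·mol) = m⁻²·s⁻¹·mol·cd.
Both reduce to m⁻²·s⁻¹·mol·cd.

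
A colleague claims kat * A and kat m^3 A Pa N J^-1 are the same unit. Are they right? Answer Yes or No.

No

Left side:
  kat = s⁻¹·mol.
  Combining: kat·A = (s⁻¹·mol) · A = s⁻¹·A·mol.
Right side:
  kat = mol/s = s⁻¹·mol (catalytic activity).
  Pa = N/m² (pressure = force per area),
      = kg·m⁻¹·s⁻².
  N = kg·m/s² = kg·m·s⁻² (force = mass × acceleration).
  J = N·m (work = force × distance),
      = kg·m²·s⁻².
  So J⁻¹ = kg⁻¹·m⁻²·s².
  Combining: kat·m³·A·Pa·N·J⁻¹ = (s⁻¹·mol) · m³ · A · (kg·m⁻¹·s⁻²) · (kg·m·s⁻²) · (kg⁻¹·m⁻²·s²) = kg·m·s⁻³·A·mol.
Left is s⁻¹·A·mol; right is kg·m·s⁻³·A·mol — different.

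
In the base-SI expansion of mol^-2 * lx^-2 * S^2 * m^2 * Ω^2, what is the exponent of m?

6

lx = lm/m² (illuminance = luminous flux per area),
    = m⁻²·cd.
So lx⁻² = m⁴·cd⁻².
S = 1/Ω (conductance is reciprocal resistance),
    = kg⁻¹·m⁻²·s³·A².
So S² = kg⁻²·m⁻⁴·s⁶·A⁴.
Ω = V/A (resistance = voltage per current),
    = kg·m²·s⁻³·A⁻².
So Ω² = kg²·m⁴·s⁻⁶·A⁻⁴.
Combining: mol⁻²·lx⁻²·S²·m²·Ω² = mol⁻² · (m⁴·cd⁻²) · (kg⁻²·m⁻⁴·s⁶·A⁴) · m² · (kg²·m⁴·s⁻⁶·A⁻⁴) = m⁶·mol⁻²·cd⁻².
The exponent of m is 6.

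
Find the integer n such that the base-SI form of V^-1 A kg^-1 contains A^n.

V = W/A (potential = power per current),
    = kg·m²·s⁻³·A⁻¹.
So V⁻¹ = kg⁻¹·m⁻²·s³·A.
Combining: V⁻¹·A·kg⁻¹ = (kg⁻¹·m⁻²·s³·A) · A · kg⁻¹ = kg⁻²·m⁻²·s³·A².
The exponent of A is 2.

2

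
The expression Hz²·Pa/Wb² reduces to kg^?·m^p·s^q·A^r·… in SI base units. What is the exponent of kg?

Hz = 1/s = s⁻¹ (frequency is cycles per second).
So Hz² = s⁻².
Pa = N/m² (pressure = force per area),
    = kg·m⁻¹·s⁻².
Wb = V·s (flux: a volt is a weber per second),
    = kg·m²·s⁻²·A⁻¹.
So Wb⁻² = kg⁻²·m⁻⁴·s⁴·A².
Combining: Hz²·Pa·Wb⁻² = s⁻² · (kg·m⁻¹·s⁻²) · (kg⁻²·m⁻⁴·s⁴·A²) = kg⁻¹·m⁻⁵·A².
The exponent of kg is -1.

-1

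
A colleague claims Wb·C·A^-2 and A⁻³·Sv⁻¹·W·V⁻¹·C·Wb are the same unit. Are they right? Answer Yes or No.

No

Left side:
  Wb = V·s (flux: a volt is a weber per second),
      = kg·m²·s⁻²·A⁻¹.
  C = A·s = s·A (charge = current × time).
  Combining: Wb·C·A⁻² = (kg·m²·s⁻²·A⁻¹) · (s·A) · A⁻² = kg·m²·s⁻¹·A⁻².
Right side:
  Sv = m²·s⁻².
  So Sv⁻¹ = m⁻²·s².
  W = kg·m²·s⁻³.
  V = kg·m²·s⁻³·A⁻¹.
  So V⁻¹ = kg⁻¹·m⁻²·s³·A.
  C = s·A.
  Wb = kg·m²·s⁻²·A⁻¹.
  Combining: A⁻³·Sv⁻¹·W·V⁻¹·C·Wb = A⁻³ · (m⁻²·s²) · (kg·m²·s⁻³) · (kg⁻¹·m⁻²·s³·A) · (s·A) · (kg·m²·s⁻²·A⁻¹) = kg·s·A⁻².
Left is kg·m²·s⁻¹·A⁻²; right is kg·s·A⁻² — different.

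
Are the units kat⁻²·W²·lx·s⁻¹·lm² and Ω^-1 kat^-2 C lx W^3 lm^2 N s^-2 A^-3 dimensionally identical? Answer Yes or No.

No

Left side:
  kat = s⁻¹·mol.
  So kat⁻² = s²·mol⁻².
  W = kg·m²·s⁻³.
  So W² = kg²·m⁴·s⁻⁶.
  lx = m⁻²·cd.
  lm = cd.
  So lm² = cd².
  Combining: kat⁻²·W²·lx·s⁻¹·lm² = (s²·mol⁻²) · (kg²·m⁴·s⁻⁶) · (m⁻²·cd) · s⁻¹ · cd² = kg²·m²·s⁻⁵·mol⁻²·cd³.
Right side:
  Ω = kg·m²·s⁻³·A⁻².
  So Ω⁻¹ = kg⁻¹·m⁻²·s³·A².
  kat = s⁻¹·mol.
  So kat⁻² = s²·mol⁻².
  C = s·A.
  lx = m⁻²·cd.
  W = kg·m²·s⁻³.
  So W³ = kg³·m⁶·s⁻⁹.
  lm = cd.
  So lm² = cd².
  N = kg·m·s⁻².
  Combining: Ω⁻¹·kat⁻²·C·lx·W³·lm²·N·s⁻²·A⁻³ = (kg⁻¹·m⁻²·s³·A²) · (s²·mol⁻²) · (s·A) · (m⁻²·cd) · (kg³·m⁶·s⁻⁹) · cd² · (kg·m·s⁻²) · s⁻² · A⁻³ = kg³·m³·s⁻⁷·mol⁻²·cd³.
Left is kg²·m²·s⁻⁵·mol⁻²·cd³; right is kg³·m³·s⁻⁷·mol⁻²·cd³ — different.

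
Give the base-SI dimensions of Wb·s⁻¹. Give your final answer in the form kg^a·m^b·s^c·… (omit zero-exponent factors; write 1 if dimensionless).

kg·m²·s⁻³·A⁻¹

Wb = kg·m²·s⁻²·A⁻¹.
Combining: Wb·s⁻¹ = (kg·m²·s⁻²·A⁻¹) · s⁻¹ = kg·m²·s⁻³·A⁻¹.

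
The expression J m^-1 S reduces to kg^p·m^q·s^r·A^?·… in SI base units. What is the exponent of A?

J = kg·m²·s⁻².
S = kg⁻¹·m⁻²·s³·A².
Combining: J·m⁻¹·S = (kg·m²·s⁻²) · m⁻¹ · (kg⁻¹·m⁻²·s³·A²) = m⁻¹·s·A².
The exponent of A is 2.

2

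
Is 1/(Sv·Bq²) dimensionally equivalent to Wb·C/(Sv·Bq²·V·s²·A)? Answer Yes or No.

Left side:
  Sv = m²·s⁻².
  So Sv⁻¹ = m⁻²·s².
  Bq = s⁻¹.
  So Bq⁻² = s².
  Combining: Sv⁻¹·Bq⁻² = (m⁻²·s²) · s² = m⁻²·s⁴.
Right side:
  Sv = J/kg (equivalent dose = energy per mass),
      = m²·s⁻².
  So Sv⁻¹ = m⁻²·s².
  Bq = 1/s = s⁻¹ (activity is decays per second).
  So Bq⁻² = s².
  V = W/A (potential = power per current),
      = kg·m²·s⁻³·A⁻¹.
  So V⁻¹ = kg⁻¹·m⁻²·s³·A.
  Wb = V·s (flux: a volt is a weber per second),
      = kg·m²·s⁻²·A⁻¹.
  C = A·s = s·A (charge = current × time).
  Combining: Sv⁻¹·Bq⁻²·V⁻¹·s⁻²·A⁻¹·Wb·C = (m⁻²·s²) · s² · (kg⁻¹·m⁻²·s³·A) · s⁻² · A⁻¹ · (kg·m²·s⁻²·A⁻¹) · (s·A) = m⁻²·s⁴.
Both reduce to m⁻²·s⁴.

Yes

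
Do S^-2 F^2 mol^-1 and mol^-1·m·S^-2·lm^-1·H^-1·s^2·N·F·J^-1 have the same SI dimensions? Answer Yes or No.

No

Left side:
  S = 1/Ω (conductance is reciprocal resistance),
      = kg⁻¹·m⁻²·s³·A².
  So S⁻² = kg²·m⁴·s⁻⁶·A⁻⁴.
  F = C/V (capacitance = charge per voltage),
      = A·s/(kg·m²·s⁻³·A⁻¹) (substituting C and V),
      = kg⁻¹·m⁻²·s⁴·A².
  So F² = kg⁻²·m⁻⁴·s⁸·A⁴.
  Combining: S⁻²·F²·mol⁻¹ = (kg²·m⁴·s⁻⁶·A⁻⁴) · (kg⁻²·m⁻⁴·s⁸·A⁴) · mol⁻¹ = s²·mol⁻¹.
Right side:
  S = kg⁻¹·m⁻²·s³·A².
  So S⁻² = kg²·m⁴·s⁻⁶·A⁻⁴.
  lm = cd.
  So lm⁻¹ = cd⁻¹.
  H = kg·m²·s⁻²·A⁻².
  So H⁻¹ = kg⁻¹·m⁻²·s²·A².
  N = kg·m·s⁻².
  F = kg⁻¹·m⁻²·s⁴·A².
  J = kg·m²·s⁻².
  So J⁻¹ = kg⁻¹·m⁻²·s².
  Combining: mol⁻¹·m·S⁻²·lm⁻¹·H⁻¹·s²·N·F·J⁻¹ = mol⁻¹ · m · (kg²·m⁴·s⁻⁶·A⁻⁴) · cd⁻¹ · (kg⁻¹·m⁻²·s²·A²) · s² · (kg·m·s⁻²) · (kg⁻¹·m⁻²·s⁴·A²) · (kg⁻¹·m⁻²·s²) = s²·mol⁻¹·cd⁻¹.
Left is s²·mol⁻¹; right is s²·mol⁻¹·cd⁻¹ — different.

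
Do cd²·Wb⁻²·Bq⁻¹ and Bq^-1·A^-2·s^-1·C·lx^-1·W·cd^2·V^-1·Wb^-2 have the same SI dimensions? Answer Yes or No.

Left side:
  Wb = V·s (flux: a volt is a weber per second),
      = kg·m²·s⁻²·A⁻¹.
  So Wb⁻² = kg⁻²·m⁻⁴·s⁴·A².
  Bq = 1/s = s⁻¹ (activity is decays per second).
  So Bq⁻¹ = s.
  Combining: cd²·Wb⁻²·Bq⁻¹ = cd² · (kg⁻²·m⁻⁴·s⁴·A²) · s = kg⁻²·m⁻⁴·s⁵·A²·cd².
Right side:
  Bq = 1/s = s⁻¹ (activity is decays per second).
  So Bq⁻¹ = s.
  C = A·s = s·A (charge = current × time).
  lx = lm/m² (illuminance = luminous flux per area),
      = m⁻²·cd.
  So lx⁻¹ = m²·cd⁻¹.
  W = J/s (power = energy per time),
      = kg·m²·s⁻³.
  V = W/A (potential = power per current),
      = kg·m²·s⁻³·A⁻¹.
  So V⁻¹ = kg⁻¹·m⁻²·s³·A.
  Wb = V·s (flux: a volt is a weber per second),
      = kg·m²·s⁻²·A⁻¹.
  So Wb⁻² = kg⁻²·m⁻⁴·s⁴·A².
  Combining: Bq⁻¹·A⁻²·s⁻¹·C·lx⁻¹·W·cd²·V⁻¹·Wb⁻² = s · A⁻² · s⁻¹ · (s·A) · (m²·cd⁻¹) · (kg·m²·s⁻³) · cd² · (kg⁻¹·m⁻²·s³·A) · (kg⁻²·m⁻⁴·s⁴·A²) = kg⁻²·m⁻²·s⁵·A²·cd.
Left is kg⁻²·m⁻⁴·s⁵·A²·cd²; right is kg⁻²·m⁻²·s⁵·A²·cd — different.

No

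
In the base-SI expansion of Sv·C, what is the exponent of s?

Sv = m²·s⁻².
C = s·A.
Combining: Sv·C = (m²·s⁻²) · (s·A) = m²·s⁻¹·A.
The exponent of s is -1.

-1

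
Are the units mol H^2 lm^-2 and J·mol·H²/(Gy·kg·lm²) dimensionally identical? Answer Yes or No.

Left side:
  H = kg·m²·s⁻²·A⁻².
  So H² = kg²·m⁴·s⁻⁴·A⁻⁴.
  lm = cd.
  So lm⁻² = cd⁻².
  Combining: mol·H²·lm⁻² = mol · (kg²·m⁴·s⁻⁴·A⁻⁴) · cd⁻² = kg²·m⁴·s⁻⁴·A⁻⁴·mol·cd⁻².
Right side:
  J = N·m (work = force × distance),
      = kg·m²·s⁻².
  Gy = J/kg (absorbed dose = energy per mass),
      = m²·s⁻².
  So Gy⁻¹ = m⁻²·s².
  lm = cd·sr = cd (luminous flux; sr is dimensionless).
  So lm⁻² = cd⁻².
  H = Wb/A (inductance = flux per current),
      = kg·m²·s⁻²·A⁻².
  So H² = kg²·m⁴·s⁻⁴·A⁻⁴.
  Combining: J·mol·Gy⁻¹·kg⁻¹·lm⁻²·H² = (kg·m²·s⁻²) · mol · (m⁻²·s²) · kg⁻¹ · cd⁻² · (kg²·m⁴·s⁻⁴·A⁻⁴) = kg²·m⁴·s⁻⁴·A⁻⁴·mol·cd⁻².
Both reduce to kg²·m⁴·s⁻⁴·A⁻⁴·mol·cd⁻².

Yes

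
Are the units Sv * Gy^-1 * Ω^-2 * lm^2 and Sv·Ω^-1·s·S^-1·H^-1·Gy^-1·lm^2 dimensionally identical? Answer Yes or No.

Left side:
  Sv = J/kg (equivalent dose = energy per mass),
      = m²·s⁻².
  Gy = J/kg (absorbed dose = energy per mass),
      = m²·s⁻².
  So Gy⁻¹ = m⁻²·s².
  Ω = V/A (resistance = voltage per current),
      = kg·m²·s⁻³·A⁻².
  So Ω⁻² = kg⁻²·m⁻⁴·s⁶·A⁴.
  lm = cd·sr = cd (luminous flux; sr is dimensionless).
  So lm² = cd².
  Combining: Sv·Gy⁻¹·Ω⁻²·lm² = (m²·s⁻²) · (m⁻²·s²) · (kg⁻²·m⁻⁴·s⁶·A⁴) · cd² = kg⁻²·m⁻⁴·s⁶·A⁴·cd².
Right side:
  Sv = J/kg (equivalent dose = energy per mass),
      = m²·s⁻².
  Ω = V/A (resistance = voltage per current),
      = kg·m²·s⁻³·A⁻².
  So Ω⁻¹ = kg⁻¹·m⁻²·s³·A².
  S = 1/Ω (conductance is reciprocal resistance),
      = kg⁻¹·m⁻²·s³·A².
  So S⁻¹ = kg·m²·s⁻³·A⁻².
  H = Wb/A (inductance = flux per current),
      = kg·m²·s⁻²·A⁻².
  So H⁻¹ = kg⁻¹·m⁻²·s²·A².
  Gy = J/kg (absorbed dose = energy per mass),
      = m²·s⁻².
  So Gy⁻¹ = m⁻²·s².
  lm = cd·sr = cd (luminous flux; sr is dimensionless).
  So lm² = cd².
  Combining: Sv·Ω⁻¹·s·S⁻¹·H⁻¹·Gy⁻¹·lm² = (m²·s⁻²) · (kg⁻¹·m⁻²·s³·A²) · s · (kg·m²·s⁻³·A⁻²) · (kg⁻¹·m⁻²·s²·A²) · (m⁻²·s²) · cd² = kg⁻¹·m⁻²·s³·A²·cd².
Left is kg⁻²·m⁻⁴·s⁶·A⁴·cd²; right is kg⁻¹·m⁻²·s³·A²·cd² — different.

No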